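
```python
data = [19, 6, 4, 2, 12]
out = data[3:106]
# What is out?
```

data has length 5. The slice data[3:106] selects indices [3, 4] (3->2, 4->12), giving [2, 12].

[2, 12]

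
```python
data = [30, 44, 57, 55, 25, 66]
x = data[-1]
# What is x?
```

data has length 6. Negative index -1 maps to positive index 6 + (-1) = 5. data[5] = 66.

66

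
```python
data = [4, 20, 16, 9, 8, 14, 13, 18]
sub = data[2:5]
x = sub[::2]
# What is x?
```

data has length 8. The slice data[2:5] selects indices [2, 3, 4] (2->16, 3->9, 4->8), giving [16, 9, 8]. So sub = [16, 9, 8]. sub has length 3. The slice sub[::2] selects indices [0, 2] (0->16, 2->8), giving [16, 8].

[16, 8]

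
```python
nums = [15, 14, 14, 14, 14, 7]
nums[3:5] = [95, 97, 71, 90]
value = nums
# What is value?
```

nums starts as [15, 14, 14, 14, 14, 7] (length 6). The slice nums[3:5] covers indices [3, 4] with values [14, 14]. Replacing that slice with [95, 97, 71, 90] (different length) produces [15, 14, 14, 95, 97, 71, 90, 7].

[15, 14, 14, 95, 97, 71, 90, 7]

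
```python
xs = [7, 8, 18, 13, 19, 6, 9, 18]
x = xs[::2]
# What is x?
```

xs has length 8. The slice xs[::2] selects indices [0, 2, 4, 6] (0->7, 2->18, 4->19, 6->9), giving [7, 18, 19, 9].

[7, 18, 19, 9]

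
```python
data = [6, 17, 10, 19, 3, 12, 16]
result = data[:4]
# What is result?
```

data has length 7. The slice data[:4] selects indices [0, 1, 2, 3] (0->6, 1->17, 2->10, 3->19), giving [6, 17, 10, 19].

[6, 17, 10, 19]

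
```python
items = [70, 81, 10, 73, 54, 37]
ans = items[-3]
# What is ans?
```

items has length 6. Negative index -3 maps to positive index 6 + (-3) = 3. items[3] = 73.

73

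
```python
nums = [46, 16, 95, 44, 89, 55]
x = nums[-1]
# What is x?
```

nums has length 6. Negative index -1 maps to positive index 6 + (-1) = 5. nums[5] = 55.

55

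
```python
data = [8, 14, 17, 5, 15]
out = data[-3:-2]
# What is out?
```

data has length 5. The slice data[-3:-2] selects indices [2] (2->17), giving [17].

[17]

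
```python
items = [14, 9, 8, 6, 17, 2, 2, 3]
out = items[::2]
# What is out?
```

items has length 8. The slice items[::2] selects indices [0, 2, 4, 6] (0->14, 2->8, 4->17, 6->2), giving [14, 8, 17, 2].

[14, 8, 17, 2]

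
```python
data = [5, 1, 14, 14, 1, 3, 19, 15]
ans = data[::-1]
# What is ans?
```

data has length 8. The slice data[::-1] selects indices [7, 6, 5, 4, 3, 2, 1, 0] (7->15, 6->19, 5->3, 4->1, 3->14, 2->14, 1->1, 0->5), giving [15, 19, 3, 1, 14, 14, 1, 5].

[15, 19, 3, 1, 14, 14, 1, 5]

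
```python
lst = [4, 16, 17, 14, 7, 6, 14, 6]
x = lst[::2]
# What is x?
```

lst has length 8. The slice lst[::2] selects indices [0, 2, 4, 6] (0->4, 2->17, 4->7, 6->14), giving [4, 17, 7, 14].

[4, 17, 7, 14]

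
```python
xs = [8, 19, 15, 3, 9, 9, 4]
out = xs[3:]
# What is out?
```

xs has length 7. The slice xs[3:] selects indices [3, 4, 5, 6] (3->3, 4->9, 5->9, 6->4), giving [3, 9, 9, 4].

[3, 9, 9, 4]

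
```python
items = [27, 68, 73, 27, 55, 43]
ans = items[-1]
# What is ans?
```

items has length 6. Negative index -1 maps to positive index 6 + (-1) = 5. items[5] = 43.

43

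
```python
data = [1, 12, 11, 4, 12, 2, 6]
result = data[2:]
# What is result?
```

data has length 7. The slice data[2:] selects indices [2, 3, 4, 5, 6] (2->11, 3->4, 4->12, 5->2, 6->6), giving [11, 4, 12, 2, 6].

[11, 4, 12, 2, 6]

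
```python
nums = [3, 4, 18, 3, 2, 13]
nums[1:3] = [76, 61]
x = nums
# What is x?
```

nums starts as [3, 4, 18, 3, 2, 13] (length 6). The slice nums[1:3] covers indices [1, 2] with values [4, 18]. Replacing that slice with [76, 61] (same length) produces [3, 76, 61, 3, 2, 13].

[3, 76, 61, 3, 2, 13]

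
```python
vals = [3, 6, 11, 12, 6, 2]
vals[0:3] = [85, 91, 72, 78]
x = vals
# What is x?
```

vals starts as [3, 6, 11, 12, 6, 2] (length 6). The slice vals[0:3] covers indices [0, 1, 2] with values [3, 6, 11]. Replacing that slice with [85, 91, 72, 78] (different length) produces [85, 91, 72, 78, 12, 6, 2].

[85, 91, 72, 78, 12, 6, 2]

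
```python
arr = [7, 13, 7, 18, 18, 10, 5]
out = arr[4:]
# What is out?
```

arr has length 7. The slice arr[4:] selects indices [4, 5, 6] (4->18, 5->10, 6->5), giving [18, 10, 5].

[18, 10, 5]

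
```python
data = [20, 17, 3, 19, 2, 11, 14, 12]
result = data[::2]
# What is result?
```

data has length 8. The slice data[::2] selects indices [0, 2, 4, 6] (0->20, 2->3, 4->2, 6->14), giving [20, 3, 2, 14].

[20, 3, 2, 14]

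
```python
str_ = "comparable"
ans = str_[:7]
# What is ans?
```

str_ has length 10. The slice str_[:7] selects indices [0, 1, 2, 3, 4, 5, 6] (0->'c', 1->'o', 2->'m', 3->'p', 4->'a', 5->'r', 6->'a'), giving 'compara'.

'compara'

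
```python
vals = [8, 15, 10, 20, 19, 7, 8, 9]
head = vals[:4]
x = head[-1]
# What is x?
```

vals has length 8. The slice vals[:4] selects indices [0, 1, 2, 3] (0->8, 1->15, 2->10, 3->20), giving [8, 15, 10, 20]. So head = [8, 15, 10, 20]. Then head[-1] = 20.

20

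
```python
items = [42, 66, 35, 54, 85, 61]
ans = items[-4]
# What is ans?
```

items has length 6. Negative index -4 maps to positive index 6 + (-4) = 2. items[2] = 35.

35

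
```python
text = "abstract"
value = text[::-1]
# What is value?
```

text has length 8. The slice text[::-1] selects indices [7, 6, 5, 4, 3, 2, 1, 0] (7->'t', 6->'c', 5->'a', 4->'r', 3->'t', 2->'s', 1->'b', 0->'a'), giving 'tcartsba'.

'tcartsba'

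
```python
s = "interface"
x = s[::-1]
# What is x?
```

s has length 9. The slice s[::-1] selects indices [8, 7, 6, 5, 4, 3, 2, 1, 0] (8->'e', 7->'c', 6->'a', 5->'f', 4->'r', 3->'e', 2->'t', 1->'n', 0->'i'), giving 'ecafretni'.

'ecafretni'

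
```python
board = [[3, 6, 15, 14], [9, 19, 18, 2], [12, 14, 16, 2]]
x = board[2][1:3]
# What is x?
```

board[2] = [12, 14, 16, 2]. board[2] has length 4. The slice board[2][1:3] selects indices [1, 2] (1->14, 2->16), giving [14, 16].

[14, 16]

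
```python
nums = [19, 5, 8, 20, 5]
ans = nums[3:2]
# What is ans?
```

nums has length 5. The slice nums[3:2] resolves to an empty index range, so the result is [].

[]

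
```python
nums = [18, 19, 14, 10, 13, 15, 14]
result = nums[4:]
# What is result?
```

nums has length 7. The slice nums[4:] selects indices [4, 5, 6] (4->13, 5->15, 6->14), giving [13, 15, 14].

[13, 15, 14]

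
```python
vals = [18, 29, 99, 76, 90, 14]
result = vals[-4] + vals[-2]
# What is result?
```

vals has length 6. Negative index -4 maps to positive index 6 + (-4) = 2. vals[2] = 99.
vals has length 6. Negative index -2 maps to positive index 6 + (-2) = 4. vals[4] = 90.
Sum: 99 + 90 = 189.

189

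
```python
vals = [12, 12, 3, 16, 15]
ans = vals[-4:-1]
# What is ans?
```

vals has length 5. The slice vals[-4:-1] selects indices [1, 2, 3] (1->12, 2->3, 3->16), giving [12, 3, 16].

[12, 3, 16]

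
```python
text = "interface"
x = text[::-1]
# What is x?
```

text has length 9. The slice text[::-1] selects indices [8, 7, 6, 5, 4, 3, 2, 1, 0] (8->'e', 7->'c', 6->'a', 5->'f', 4->'r', 3->'e', 2->'t', 1->'n', 0->'i'), giving 'ecafretni'.

'ecafretni'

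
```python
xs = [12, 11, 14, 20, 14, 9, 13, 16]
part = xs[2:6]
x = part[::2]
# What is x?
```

xs has length 8. The slice xs[2:6] selects indices [2, 3, 4, 5] (2->14, 3->20, 4->14, 5->9), giving [14, 20, 14, 9]. So part = [14, 20, 14, 9]. part has length 4. The slice part[::2] selects indices [0, 2] (0->14, 2->14), giving [14, 14].

[14, 14]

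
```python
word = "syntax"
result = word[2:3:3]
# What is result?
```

word has length 6. The slice word[2:3:3] selects indices [2] (2->'n'), giving 'n'.

'n'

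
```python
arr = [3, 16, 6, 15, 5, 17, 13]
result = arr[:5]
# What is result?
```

arr has length 7. The slice arr[:5] selects indices [0, 1, 2, 3, 4] (0->3, 1->16, 2->6, 3->15, 4->5), giving [3, 16, 6, 15, 5].

[3, 16, 6, 15, 5]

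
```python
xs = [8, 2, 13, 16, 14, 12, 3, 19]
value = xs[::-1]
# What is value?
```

xs has length 8. The slice xs[::-1] selects indices [7, 6, 5, 4, 3, 2, 1, 0] (7->19, 6->3, 5->12, 4->14, 3->16, 2->13, 1->2, 0->8), giving [19, 3, 12, 14, 16, 13, 2, 8].

[19, 3, 12, 14, 16, 13, 2, 8]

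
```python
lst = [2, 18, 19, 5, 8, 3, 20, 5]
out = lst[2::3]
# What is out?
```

lst has length 8. The slice lst[2::3] selects indices [2, 5] (2->19, 5->3), giving [19, 3].

[19, 3]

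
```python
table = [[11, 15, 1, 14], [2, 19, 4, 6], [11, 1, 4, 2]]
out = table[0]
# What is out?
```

table has 3 rows. Row 0 is [11, 15, 1, 14].

[11, 15, 1, 14]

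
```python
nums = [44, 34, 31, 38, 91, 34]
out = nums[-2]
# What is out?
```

nums has length 6. Negative index -2 maps to positive index 6 + (-2) = 4. nums[4] = 91.

91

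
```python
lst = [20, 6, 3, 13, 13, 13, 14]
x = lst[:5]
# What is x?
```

lst has length 7. The slice lst[:5] selects indices [0, 1, 2, 3, 4] (0->20, 1->6, 2->3, 3->13, 4->13), giving [20, 6, 3, 13, 13].

[20, 6, 3, 13, 13]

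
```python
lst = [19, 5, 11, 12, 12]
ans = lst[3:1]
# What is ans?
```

lst has length 5. The slice lst[3:1] resolves to an empty index range, so the result is [].

[]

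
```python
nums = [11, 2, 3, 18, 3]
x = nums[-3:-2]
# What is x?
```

nums has length 5. The slice nums[-3:-2] selects indices [2] (2->3), giving [3].

[3]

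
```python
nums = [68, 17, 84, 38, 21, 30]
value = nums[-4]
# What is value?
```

nums has length 6. Negative index -4 maps to positive index 6 + (-4) = 2. nums[2] = 84.

84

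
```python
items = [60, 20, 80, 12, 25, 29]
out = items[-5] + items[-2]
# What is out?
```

items has length 6. Negative index -5 maps to positive index 6 + (-5) = 1. items[1] = 20.
items has length 6. Negative index -2 maps to positive index 6 + (-2) = 4. items[4] = 25.
Sum: 20 + 25 = 45.

45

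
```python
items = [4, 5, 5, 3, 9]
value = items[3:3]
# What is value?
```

items has length 5. The slice items[3:3] resolves to an empty index range, so the result is [].

[]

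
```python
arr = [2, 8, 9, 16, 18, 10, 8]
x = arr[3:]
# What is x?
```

arr has length 7. The slice arr[3:] selects indices [3, 4, 5, 6] (3->16, 4->18, 5->10, 6->8), giving [16, 18, 10, 8].

[16, 18, 10, 8]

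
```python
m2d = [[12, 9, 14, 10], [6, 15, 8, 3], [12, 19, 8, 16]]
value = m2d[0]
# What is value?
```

m2d has 3 rows. Row 0 is [12, 9, 14, 10].

[12, 9, 14, 10]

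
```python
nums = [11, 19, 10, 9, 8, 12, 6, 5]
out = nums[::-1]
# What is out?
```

nums has length 8. The slice nums[::-1] selects indices [7, 6, 5, 4, 3, 2, 1, 0] (7->5, 6->6, 5->12, 4->8, 3->9, 2->10, 1->19, 0->11), giving [5, 6, 12, 8, 9, 10, 19, 11].

[5, 6, 12, 8, 9, 10, 19, 11]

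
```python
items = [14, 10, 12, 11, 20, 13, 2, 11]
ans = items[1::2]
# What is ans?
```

items has length 8. The slice items[1::2] selects indices [1, 3, 5, 7] (1->10, 3->11, 5->13, 7->11), giving [10, 11, 13, 11].

[10, 11, 13, 11]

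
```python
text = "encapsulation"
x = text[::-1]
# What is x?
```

text has length 13. The slice text[::-1] selects indices [12, 11, 10, 9, 8, 7, 6, 5, 4, 3, 2, 1, 0] (12->'n', 11->'o', 10->'i', 9->'t', 8->'a', 7->'l', 6->'u', 5->'s', 4->'p', 3->'a', 2->'c', 1->'n', 0->'e'), giving 'noitaluspacne'.

'noitaluspacne'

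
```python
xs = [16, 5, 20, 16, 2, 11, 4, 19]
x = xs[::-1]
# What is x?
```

xs has length 8. The slice xs[::-1] selects indices [7, 6, 5, 4, 3, 2, 1, 0] (7->19, 6->4, 5->11, 4->2, 3->16, 2->20, 1->5, 0->16), giving [19, 4, 11, 2, 16, 20, 5, 16].

[19, 4, 11, 2, 16, 20, 5, 16]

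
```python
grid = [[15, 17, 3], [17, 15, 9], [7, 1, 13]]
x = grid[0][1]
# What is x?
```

grid[0] = [15, 17, 3]. Taking column 1 of that row yields 17.

17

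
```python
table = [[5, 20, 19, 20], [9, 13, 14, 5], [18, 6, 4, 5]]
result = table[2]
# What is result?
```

table has 3 rows. Row 2 is [18, 6, 4, 5].

[18, 6, 4, 5]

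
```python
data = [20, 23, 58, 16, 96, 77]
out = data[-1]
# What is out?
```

data has length 6. Negative index -1 maps to positive index 6 + (-1) = 5. data[5] = 77.

77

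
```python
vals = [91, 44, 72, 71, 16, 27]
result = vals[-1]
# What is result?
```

vals has length 6. Negative index -1 maps to positive index 6 + (-1) = 5. vals[5] = 27.

27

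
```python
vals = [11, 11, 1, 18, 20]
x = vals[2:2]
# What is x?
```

vals has length 5. The slice vals[2:2] resolves to an empty index range, so the result is [].

[]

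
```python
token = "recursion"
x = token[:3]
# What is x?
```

token has length 9. The slice token[:3] selects indices [0, 1, 2] (0->'r', 1->'e', 2->'c'), giving 'rec'.

'rec'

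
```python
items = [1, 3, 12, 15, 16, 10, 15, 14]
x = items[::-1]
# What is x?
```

items has length 8. The slice items[::-1] selects indices [7, 6, 5, 4, 3, 2, 1, 0] (7->14, 6->15, 5->10, 4->16, 3->15, 2->12, 1->3, 0->1), giving [14, 15, 10, 16, 15, 12, 3, 1].

[14, 15, 10, 16, 15, 12, 3, 1]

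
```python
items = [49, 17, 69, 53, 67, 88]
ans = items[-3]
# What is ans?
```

items has length 6. Negative index -3 maps to positive index 6 + (-3) = 3. items[3] = 53.

53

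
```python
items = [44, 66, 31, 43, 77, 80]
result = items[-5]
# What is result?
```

items has length 6. Negative index -5 maps to positive index 6 + (-5) = 1. items[1] = 66.

66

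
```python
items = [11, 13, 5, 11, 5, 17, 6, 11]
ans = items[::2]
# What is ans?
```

items has length 8. The slice items[::2] selects indices [0, 2, 4, 6] (0->11, 2->5, 4->5, 6->6), giving [11, 5, 5, 6].

[11, 5, 5, 6]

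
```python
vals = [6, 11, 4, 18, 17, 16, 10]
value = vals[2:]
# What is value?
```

vals has length 7. The slice vals[2:] selects indices [2, 3, 4, 5, 6] (2->4, 3->18, 4->17, 5->16, 6->10), giving [4, 18, 17, 16, 10].

[4, 18, 17, 16, 10]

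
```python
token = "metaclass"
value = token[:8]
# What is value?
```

token has length 9. The slice token[:8] selects indices [0, 1, 2, 3, 4, 5, 6, 7] (0->'m', 1->'e', 2->'t', 3->'a', 4->'c', 5->'l', 6->'a', 7->'s'), giving 'metaclas'.

'metaclas'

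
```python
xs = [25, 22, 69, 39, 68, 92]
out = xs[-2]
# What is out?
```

xs has length 6. Negative index -2 maps to positive index 6 + (-2) = 4. xs[4] = 68.

68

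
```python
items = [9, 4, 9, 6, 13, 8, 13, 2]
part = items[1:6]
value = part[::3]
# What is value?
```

items has length 8. The slice items[1:6] selects indices [1, 2, 3, 4, 5] (1->4, 2->9, 3->6, 4->13, 5->8), giving [4, 9, 6, 13, 8]. So part = [4, 9, 6, 13, 8]. part has length 5. The slice part[::3] selects indices [0, 3] (0->4, 3->13), giving [4, 13].

[4, 13]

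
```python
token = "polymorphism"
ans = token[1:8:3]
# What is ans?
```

token has length 12. The slice token[1:8:3] selects indices [1, 4, 7] (1->'o', 4->'m', 7->'p'), giving 'omp'.

'omp'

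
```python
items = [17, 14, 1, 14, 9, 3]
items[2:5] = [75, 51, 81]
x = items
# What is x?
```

items starts as [17, 14, 1, 14, 9, 3] (length 6). The slice items[2:5] covers indices [2, 3, 4] with values [1, 14, 9]. Replacing that slice with [75, 51, 81] (same length) produces [17, 14, 75, 51, 81, 3].

[17, 14, 75, 51, 81, 3]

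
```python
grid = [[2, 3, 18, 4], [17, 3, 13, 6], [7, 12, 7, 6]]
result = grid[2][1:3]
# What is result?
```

grid[2] = [7, 12, 7, 6]. grid[2] has length 4. The slice grid[2][1:3] selects indices [1, 2] (1->12, 2->7), giving [12, 7].

[12, 7]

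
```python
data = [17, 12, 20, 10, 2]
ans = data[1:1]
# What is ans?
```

data has length 5. The slice data[1:1] resolves to an empty index range, so the result is [].

[]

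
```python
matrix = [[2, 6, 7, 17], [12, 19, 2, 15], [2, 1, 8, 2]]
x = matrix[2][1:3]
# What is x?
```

matrix[2] = [2, 1, 8, 2]. matrix[2] has length 4. The slice matrix[2][1:3] selects indices [1, 2] (1->1, 2->8), giving [1, 8].

[1, 8]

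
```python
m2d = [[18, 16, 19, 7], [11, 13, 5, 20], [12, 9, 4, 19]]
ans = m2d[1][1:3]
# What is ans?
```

m2d[1] = [11, 13, 5, 20]. m2d[1] has length 4. The slice m2d[1][1:3] selects indices [1, 2] (1->13, 2->5), giving [13, 5].

[13, 5]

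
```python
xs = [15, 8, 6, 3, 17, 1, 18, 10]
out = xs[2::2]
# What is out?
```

xs has length 8. The slice xs[2::2] selects indices [2, 4, 6] (2->6, 4->17, 6->18), giving [6, 17, 18].

[6, 17, 18]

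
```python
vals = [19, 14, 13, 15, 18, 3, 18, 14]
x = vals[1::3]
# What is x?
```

vals has length 8. The slice vals[1::3] selects indices [1, 4, 7] (1->14, 4->18, 7->14), giving [14, 18, 14].

[14, 18, 14]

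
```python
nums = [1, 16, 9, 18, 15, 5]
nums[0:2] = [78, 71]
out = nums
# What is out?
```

nums starts as [1, 16, 9, 18, 15, 5] (length 6). The slice nums[0:2] covers indices [0, 1] with values [1, 16]. Replacing that slice with [78, 71] (same length) produces [78, 71, 9, 18, 15, 5].

[78, 71, 9, 18, 15, 5]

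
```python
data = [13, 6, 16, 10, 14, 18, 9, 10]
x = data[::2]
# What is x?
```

data has length 8. The slice data[::2] selects indices [0, 2, 4, 6] (0->13, 2->16, 4->14, 6->9), giving [13, 16, 14, 9].

[13, 16, 14, 9]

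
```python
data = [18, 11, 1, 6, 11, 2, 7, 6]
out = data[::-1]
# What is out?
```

data has length 8. The slice data[::-1] selects indices [7, 6, 5, 4, 3, 2, 1, 0] (7->6, 6->7, 5->2, 4->11, 3->6, 2->1, 1->11, 0->18), giving [6, 7, 2, 11, 6, 1, 11, 18].

[6, 7, 2, 11, 6, 1, 11, 18]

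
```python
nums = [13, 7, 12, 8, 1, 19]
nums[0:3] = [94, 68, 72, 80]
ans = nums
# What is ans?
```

nums starts as [13, 7, 12, 8, 1, 19] (length 6). The slice nums[0:3] covers indices [0, 1, 2] with values [13, 7, 12]. Replacing that slice with [94, 68, 72, 80] (different length) produces [94, 68, 72, 80, 8, 1, 19].

[94, 68, 72, 80, 8, 1, 19]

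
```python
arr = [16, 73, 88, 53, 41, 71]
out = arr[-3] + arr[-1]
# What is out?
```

arr has length 6. Negative index -3 maps to positive index 6 + (-3) = 3. arr[3] = 53.
arr has length 6. Negative index -1 maps to positive index 6 + (-1) = 5. arr[5] = 71.
Sum: 53 + 71 = 124.

124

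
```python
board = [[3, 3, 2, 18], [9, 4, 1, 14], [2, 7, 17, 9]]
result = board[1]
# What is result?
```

board has 3 rows. Row 1 is [9, 4, 1, 14].

[9, 4, 1, 14]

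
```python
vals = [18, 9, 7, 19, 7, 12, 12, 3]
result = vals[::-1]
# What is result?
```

vals has length 8. The slice vals[::-1] selects indices [7, 6, 5, 4, 3, 2, 1, 0] (7->3, 6->12, 5->12, 4->7, 3->19, 2->7, 1->9, 0->18), giving [3, 12, 12, 7, 19, 7, 9, 18].

[3, 12, 12, 7, 19, 7, 9, 18]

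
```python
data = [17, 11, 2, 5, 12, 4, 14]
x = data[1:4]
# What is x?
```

data has length 7. The slice data[1:4] selects indices [1, 2, 3] (1->11, 2->2, 3->5), giving [11, 2, 5].

[11, 2, 5]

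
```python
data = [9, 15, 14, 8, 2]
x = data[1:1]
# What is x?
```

data has length 5. The slice data[1:1] resolves to an empty index range, so the result is [].

[]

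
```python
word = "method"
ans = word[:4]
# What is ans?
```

word has length 6. The slice word[:4] selects indices [0, 1, 2, 3] (0->'m', 1->'e', 2->'t', 3->'h'), giving 'meth'.

'meth'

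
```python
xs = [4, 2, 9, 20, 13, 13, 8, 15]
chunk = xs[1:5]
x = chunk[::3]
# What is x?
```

xs has length 8. The slice xs[1:5] selects indices [1, 2, 3, 4] (1->2, 2->9, 3->20, 4->13), giving [2, 9, 20, 13]. So chunk = [2, 9, 20, 13]. chunk has length 4. The slice chunk[::3] selects indices [0, 3] (0->2, 3->13), giving [2, 13].

[2, 13]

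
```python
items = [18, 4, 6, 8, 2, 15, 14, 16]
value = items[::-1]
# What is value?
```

items has length 8. The slice items[::-1] selects indices [7, 6, 5, 4, 3, 2, 1, 0] (7->16, 6->14, 5->15, 4->2, 3->8, 2->6, 1->4, 0->18), giving [16, 14, 15, 2, 8, 6, 4, 18].

[16, 14, 15, 2, 8, 6, 4, 18]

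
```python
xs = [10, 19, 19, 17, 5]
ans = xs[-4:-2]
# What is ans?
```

xs has length 5. The slice xs[-4:-2] selects indices [1, 2] (1->19, 2->19), giving [19, 19].

[19, 19]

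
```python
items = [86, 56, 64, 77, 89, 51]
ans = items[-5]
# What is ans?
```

items has length 6. Negative index -5 maps to positive index 6 + (-5) = 1. items[1] = 56.

56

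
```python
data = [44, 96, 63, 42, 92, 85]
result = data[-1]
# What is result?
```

data has length 6. Negative index -1 maps to positive index 6 + (-1) = 5. data[5] = 85.

85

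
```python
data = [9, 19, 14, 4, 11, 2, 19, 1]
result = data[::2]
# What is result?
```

data has length 8. The slice data[::2] selects indices [0, 2, 4, 6] (0->9, 2->14, 4->11, 6->19), giving [9, 14, 11, 19].

[9, 14, 11, 19]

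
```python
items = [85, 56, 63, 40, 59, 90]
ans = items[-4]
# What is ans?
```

items has length 6. Negative index -4 maps to positive index 6 + (-4) = 2. items[2] = 63.

63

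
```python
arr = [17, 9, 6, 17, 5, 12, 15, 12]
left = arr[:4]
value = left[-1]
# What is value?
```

arr has length 8. The slice arr[:4] selects indices [0, 1, 2, 3] (0->17, 1->9, 2->6, 3->17), giving [17, 9, 6, 17]. So left = [17, 9, 6, 17]. Then left[-1] = 17.

17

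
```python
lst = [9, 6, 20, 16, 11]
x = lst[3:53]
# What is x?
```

lst has length 5. The slice lst[3:53] selects indices [3, 4] (3->16, 4->11), giving [16, 11].

[16, 11]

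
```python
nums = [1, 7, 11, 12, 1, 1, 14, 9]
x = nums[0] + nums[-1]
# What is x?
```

nums has length 8. nums[0] = 1.
nums has length 8. Negative index -1 maps to positive index 8 + (-1) = 7. nums[7] = 9.
Sum: 1 + 9 = 10.

10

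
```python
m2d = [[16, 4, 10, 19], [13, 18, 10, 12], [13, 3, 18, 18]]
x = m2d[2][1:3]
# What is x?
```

m2d[2] = [13, 3, 18, 18]. m2d[2] has length 4. The slice m2d[2][1:3] selects indices [1, 2] (1->3, 2->18), giving [3, 18].

[3, 18]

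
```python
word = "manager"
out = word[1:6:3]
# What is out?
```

word has length 7. The slice word[1:6:3] selects indices [1, 4] (1->'a', 4->'g'), giving 'ag'.

'ag'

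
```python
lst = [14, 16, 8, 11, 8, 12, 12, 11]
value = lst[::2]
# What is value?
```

lst has length 8. The slice lst[::2] selects indices [0, 2, 4, 6] (0->14, 2->8, 4->8, 6->12), giving [14, 8, 8, 12].

[14, 8, 8, 12]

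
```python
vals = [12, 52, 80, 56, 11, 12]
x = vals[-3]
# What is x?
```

vals has length 6. Negative index -3 maps to positive index 6 + (-3) = 3. vals[3] = 56.

56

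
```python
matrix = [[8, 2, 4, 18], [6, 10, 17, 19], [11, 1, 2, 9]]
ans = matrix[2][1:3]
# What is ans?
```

matrix[2] = [11, 1, 2, 9]. matrix[2] has length 4. The slice matrix[2][1:3] selects indices [1, 2] (1->1, 2->2), giving [1, 2].

[1, 2]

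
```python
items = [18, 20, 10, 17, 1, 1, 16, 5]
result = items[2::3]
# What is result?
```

items has length 8. The slice items[2::3] selects indices [2, 5] (2->10, 5->1), giving [10, 1].

[10, 1]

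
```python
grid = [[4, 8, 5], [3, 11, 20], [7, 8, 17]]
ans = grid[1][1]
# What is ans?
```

grid[1] = [3, 11, 20]. Taking column 1 of that row yields 11.

11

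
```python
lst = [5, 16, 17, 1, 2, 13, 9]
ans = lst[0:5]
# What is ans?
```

lst has length 7. The slice lst[0:5] selects indices [0, 1, 2, 3, 4] (0->5, 1->16, 2->17, 3->1, 4->2), giving [5, 16, 17, 1, 2].

[5, 16, 17, 1, 2]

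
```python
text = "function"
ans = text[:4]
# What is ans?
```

text has length 8. The slice text[:4] selects indices [0, 1, 2, 3] (0->'f', 1->'u', 2->'n', 3->'c'), giving 'func'.

'func'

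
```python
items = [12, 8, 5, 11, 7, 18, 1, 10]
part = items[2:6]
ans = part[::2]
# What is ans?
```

items has length 8. The slice items[2:6] selects indices [2, 3, 4, 5] (2->5, 3->11, 4->7, 5->18), giving [5, 11, 7, 18]. So part = [5, 11, 7, 18]. part has length 4. The slice part[::2] selects indices [0, 2] (0->5, 2->7), giving [5, 7].

[5, 7]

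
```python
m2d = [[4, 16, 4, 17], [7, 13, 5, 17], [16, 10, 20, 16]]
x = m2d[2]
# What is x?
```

m2d has 3 rows. Row 2 is [16, 10, 20, 16].

[16, 10, 20, 16]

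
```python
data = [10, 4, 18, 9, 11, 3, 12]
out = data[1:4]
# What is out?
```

data has length 7. The slice data[1:4] selects indices [1, 2, 3] (1->4, 2->18, 3->9), giving [4, 18, 9].

[4, 18, 9]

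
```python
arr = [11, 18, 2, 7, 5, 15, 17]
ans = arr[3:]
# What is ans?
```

arr has length 7. The slice arr[3:] selects indices [3, 4, 5, 6] (3->7, 4->5, 5->15, 6->17), giving [7, 5, 15, 17].

[7, 5, 15, 17]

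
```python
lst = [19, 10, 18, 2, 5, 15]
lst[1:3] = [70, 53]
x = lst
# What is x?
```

lst starts as [19, 10, 18, 2, 5, 15] (length 6). The slice lst[1:3] covers indices [1, 2] with values [10, 18]. Replacing that slice with [70, 53] (same length) produces [19, 70, 53, 2, 5, 15].

[19, 70, 53, 2, 5, 15]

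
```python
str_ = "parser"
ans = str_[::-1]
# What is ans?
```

str_ has length 6. The slice str_[::-1] selects indices [5, 4, 3, 2, 1, 0] (5->'r', 4->'e', 3->'s', 2->'r', 1->'a', 0->'p'), giving 'resrap'.

'resrap'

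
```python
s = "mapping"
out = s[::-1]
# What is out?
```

s has length 7. The slice s[::-1] selects indices [6, 5, 4, 3, 2, 1, 0] (6->'g', 5->'n', 4->'i', 3->'p', 2->'p', 1->'a', 0->'m'), giving 'gnippam'.

'gnippam'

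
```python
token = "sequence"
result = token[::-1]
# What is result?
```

token has length 8. The slice token[::-1] selects indices [7, 6, 5, 4, 3, 2, 1, 0] (7->'e', 6->'c', 5->'n', 4->'e', 3->'u', 2->'q', 1->'e', 0->'s'), giving 'ecneuqes'.

'ecneuqes'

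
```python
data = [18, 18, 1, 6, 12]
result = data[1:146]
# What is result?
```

data has length 5. The slice data[1:146] selects indices [1, 2, 3, 4] (1->18, 2->1, 3->6, 4->12), giving [18, 1, 6, 12].

[18, 1, 6, 12]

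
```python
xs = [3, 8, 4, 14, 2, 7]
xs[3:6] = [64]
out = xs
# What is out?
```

xs starts as [3, 8, 4, 14, 2, 7] (length 6). The slice xs[3:6] covers indices [3, 4, 5] with values [14, 2, 7]. Replacing that slice with [64] (different length) produces [3, 8, 4, 64].

[3, 8, 4, 64]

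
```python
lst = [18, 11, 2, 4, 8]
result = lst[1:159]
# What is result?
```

lst has length 5. The slice lst[1:159] selects indices [1, 2, 3, 4] (1->11, 2->2, 3->4, 4->8), giving [11, 2, 4, 8].

[11, 2, 4, 8]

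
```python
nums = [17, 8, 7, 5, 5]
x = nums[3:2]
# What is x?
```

nums has length 5. The slice nums[3:2] resolves to an empty index range, so the result is [].

[]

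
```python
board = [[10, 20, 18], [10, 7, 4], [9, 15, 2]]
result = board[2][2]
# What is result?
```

board[2] = [9, 15, 2]. Taking column 2 of that row yields 2.

2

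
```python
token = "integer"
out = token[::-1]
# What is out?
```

token has length 7. The slice token[::-1] selects indices [6, 5, 4, 3, 2, 1, 0] (6->'r', 5->'e', 4->'g', 3->'e', 2->'t', 1->'n', 0->'i'), giving 'regetni'.

'regetni'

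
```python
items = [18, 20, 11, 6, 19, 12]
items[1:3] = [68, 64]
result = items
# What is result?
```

items starts as [18, 20, 11, 6, 19, 12] (length 6). The slice items[1:3] covers indices [1, 2] with values [20, 11]. Replacing that slice with [68, 64] (same length) produces [18, 68, 64, 6, 19, 12].

[18, 68, 64, 6, 19, 12]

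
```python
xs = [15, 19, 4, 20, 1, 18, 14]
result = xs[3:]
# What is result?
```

xs has length 7. The slice xs[3:] selects indices [3, 4, 5, 6] (3->20, 4->1, 5->18, 6->14), giving [20, 1, 18, 14].

[20, 1, 18, 14]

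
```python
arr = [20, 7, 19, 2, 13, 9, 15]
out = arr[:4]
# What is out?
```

arr has length 7. The slice arr[:4] selects indices [0, 1, 2, 3] (0->20, 1->7, 2->19, 3->2), giving [20, 7, 19, 2].

[20, 7, 19, 2]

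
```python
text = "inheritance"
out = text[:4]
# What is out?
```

text has length 11. The slice text[:4] selects indices [0, 1, 2, 3] (0->'i', 1->'n', 2->'h', 3->'e'), giving 'inhe'.

'inhe'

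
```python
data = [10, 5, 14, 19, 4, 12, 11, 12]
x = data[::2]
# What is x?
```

data has length 8. The slice data[::2] selects indices [0, 2, 4, 6] (0->10, 2->14, 4->4, 6->11), giving [10, 14, 4, 11].

[10, 14, 4, 11]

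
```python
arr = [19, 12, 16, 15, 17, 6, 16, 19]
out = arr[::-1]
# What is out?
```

arr has length 8. The slice arr[::-1] selects indices [7, 6, 5, 4, 3, 2, 1, 0] (7->19, 6->16, 5->6, 4->17, 3->15, 2->16, 1->12, 0->19), giving [19, 16, 6, 17, 15, 16, 12, 19].

[19, 16, 6, 17, 15, 16, 12, 19]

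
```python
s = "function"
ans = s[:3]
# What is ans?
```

s has length 8. The slice s[:3] selects indices [0, 1, 2] (0->'f', 1->'u', 2->'n'), giving 'fun'.

'fun'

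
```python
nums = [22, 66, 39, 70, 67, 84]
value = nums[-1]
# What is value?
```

nums has length 6. Negative index -1 maps to positive index 6 + (-1) = 5. nums[5] = 84.

84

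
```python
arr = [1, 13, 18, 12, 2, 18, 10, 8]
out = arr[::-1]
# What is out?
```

arr has length 8. The slice arr[::-1] selects indices [7, 6, 5, 4, 3, 2, 1, 0] (7->8, 6->10, 5->18, 4->2, 3->12, 2->18, 1->13, 0->1), giving [8, 10, 18, 2, 12, 18, 13, 1].

[8, 10, 18, 2, 12, 18, 13, 1]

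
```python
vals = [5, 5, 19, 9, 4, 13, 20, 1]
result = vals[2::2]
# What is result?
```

vals has length 8. The slice vals[2::2] selects indices [2, 4, 6] (2->19, 4->4, 6->20), giving [19, 4, 20].

[19, 4, 20]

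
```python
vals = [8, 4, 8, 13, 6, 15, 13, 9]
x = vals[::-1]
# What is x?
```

vals has length 8. The slice vals[::-1] selects indices [7, 6, 5, 4, 3, 2, 1, 0] (7->9, 6->13, 5->15, 4->6, 3->13, 2->8, 1->4, 0->8), giving [9, 13, 15, 6, 13, 8, 4, 8].

[9, 13, 15, 6, 13, 8, 4, 8]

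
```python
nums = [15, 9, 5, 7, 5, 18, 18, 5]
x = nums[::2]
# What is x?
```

nums has length 8. The slice nums[::2] selects indices [0, 2, 4, 6] (0->15, 2->5, 4->5, 6->18), giving [15, 5, 5, 18].

[15, 5, 5, 18]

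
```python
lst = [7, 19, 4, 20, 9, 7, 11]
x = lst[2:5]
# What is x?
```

lst has length 7. The slice lst[2:5] selects indices [2, 3, 4] (2->4, 3->20, 4->9), giving [4, 20, 9].

[4, 20, 9]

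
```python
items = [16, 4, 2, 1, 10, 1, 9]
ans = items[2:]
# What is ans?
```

items has length 7. The slice items[2:] selects indices [2, 3, 4, 5, 6] (2->2, 3->1, 4->10, 5->1, 6->9), giving [2, 1, 10, 1, 9].

[2, 1, 10, 1, 9]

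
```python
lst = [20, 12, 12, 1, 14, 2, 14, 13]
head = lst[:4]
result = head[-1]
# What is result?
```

lst has length 8. The slice lst[:4] selects indices [0, 1, 2, 3] (0->20, 1->12, 2->12, 3->1), giving [20, 12, 12, 1]. So head = [20, 12, 12, 1]. Then head[-1] = 1.

1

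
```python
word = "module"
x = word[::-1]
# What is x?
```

word has length 6. The slice word[::-1] selects indices [5, 4, 3, 2, 1, 0] (5->'e', 4->'l', 3->'u', 2->'d', 1->'o', 0->'m'), giving 'eludom'.

'eludom'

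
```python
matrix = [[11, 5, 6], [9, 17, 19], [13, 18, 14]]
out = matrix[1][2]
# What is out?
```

matrix[1] = [9, 17, 19]. Taking column 2 of that row yields 19.

19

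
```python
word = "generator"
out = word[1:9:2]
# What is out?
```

word has length 9. The slice word[1:9:2] selects indices [1, 3, 5, 7] (1->'e', 3->'e', 5->'a', 7->'o'), giving 'eeao'.

'eeao'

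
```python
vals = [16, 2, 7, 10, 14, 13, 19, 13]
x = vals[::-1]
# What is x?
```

vals has length 8. The slice vals[::-1] selects indices [7, 6, 5, 4, 3, 2, 1, 0] (7->13, 6->19, 5->13, 4->14, 3->10, 2->7, 1->2, 0->16), giving [13, 19, 13, 14, 10, 7, 2, 16].

[13, 19, 13, 14, 10, 7, 2, 16]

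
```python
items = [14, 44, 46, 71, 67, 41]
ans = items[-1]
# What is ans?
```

items has length 6. Negative index -1 maps to positive index 6 + (-1) = 5. items[5] = 41.

41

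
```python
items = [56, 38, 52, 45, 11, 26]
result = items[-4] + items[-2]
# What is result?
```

items has length 6. Negative index -4 maps to positive index 6 + (-4) = 2. items[2] = 52.
items has length 6. Negative index -2 maps to positive index 6 + (-2) = 4. items[4] = 11.
Sum: 52 + 11 = 63.

63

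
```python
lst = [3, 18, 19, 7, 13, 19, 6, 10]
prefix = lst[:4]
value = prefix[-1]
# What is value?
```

lst has length 8. The slice lst[:4] selects indices [0, 1, 2, 3] (0->3, 1->18, 2->19, 3->7), giving [3, 18, 19, 7]. So prefix = [3, 18, 19, 7]. Then prefix[-1] = 7.

7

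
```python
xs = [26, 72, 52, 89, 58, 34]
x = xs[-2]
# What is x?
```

xs has length 6. Negative index -2 maps to positive index 6 + (-2) = 4. xs[4] = 58.

58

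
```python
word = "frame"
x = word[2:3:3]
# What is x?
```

word has length 5. The slice word[2:3:3] selects indices [2] (2->'a'), giving 'a'.

'a'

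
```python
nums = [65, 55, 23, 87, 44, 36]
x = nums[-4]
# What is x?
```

nums has length 6. Negative index -4 maps to positive index 6 + (-4) = 2. nums[2] = 23.

23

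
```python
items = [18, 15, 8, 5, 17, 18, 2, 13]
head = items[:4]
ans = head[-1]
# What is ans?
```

items has length 8. The slice items[:4] selects indices [0, 1, 2, 3] (0->18, 1->15, 2->8, 3->5), giving [18, 15, 8, 5]. So head = [18, 15, 8, 5]. Then head[-1] = 5.

5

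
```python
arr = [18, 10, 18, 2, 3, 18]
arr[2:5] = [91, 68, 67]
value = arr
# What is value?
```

arr starts as [18, 10, 18, 2, 3, 18] (length 6). The slice arr[2:5] covers indices [2, 3, 4] with values [18, 2, 3]. Replacing that slice with [91, 68, 67] (same length) produces [18, 10, 91, 68, 67, 18].

[18, 10, 91, 68, 67, 18]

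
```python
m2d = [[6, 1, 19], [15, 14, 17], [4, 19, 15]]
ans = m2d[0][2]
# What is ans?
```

m2d[0] = [6, 1, 19]. Taking column 2 of that row yields 19.

19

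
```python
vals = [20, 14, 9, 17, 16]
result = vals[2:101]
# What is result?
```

vals has length 5. The slice vals[2:101] selects indices [2, 3, 4] (2->9, 3->17, 4->16), giving [9, 17, 16].

[9, 17, 16]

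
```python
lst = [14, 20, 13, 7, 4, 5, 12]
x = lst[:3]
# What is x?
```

lst has length 7. The slice lst[:3] selects indices [0, 1, 2] (0->14, 1->20, 2->13), giving [14, 20, 13].

[14, 20, 13]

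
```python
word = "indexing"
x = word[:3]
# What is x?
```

word has length 8. The slice word[:3] selects indices [0, 1, 2] (0->'i', 1->'n', 2->'d'), giving 'ind'.

'ind'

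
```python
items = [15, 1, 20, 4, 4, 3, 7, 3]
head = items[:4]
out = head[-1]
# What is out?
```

items has length 8. The slice items[:4] selects indices [0, 1, 2, 3] (0->15, 1->1, 2->20, 3->4), giving [15, 1, 20, 4]. So head = [15, 1, 20, 4]. Then head[-1] = 4.

4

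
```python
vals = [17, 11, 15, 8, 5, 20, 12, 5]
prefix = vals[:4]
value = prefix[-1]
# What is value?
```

vals has length 8. The slice vals[:4] selects indices [0, 1, 2, 3] (0->17, 1->11, 2->15, 3->8), giving [17, 11, 15, 8]. So prefix = [17, 11, 15, 8]. Then prefix[-1] = 8.

8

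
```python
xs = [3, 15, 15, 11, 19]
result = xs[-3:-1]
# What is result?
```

xs has length 5. The slice xs[-3:-1] selects indices [2, 3] (2->15, 3->11), giving [15, 11].

[15, 11]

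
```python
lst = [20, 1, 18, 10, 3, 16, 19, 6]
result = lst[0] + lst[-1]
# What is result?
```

lst has length 8. lst[0] = 20.
lst has length 8. Negative index -1 maps to positive index 8 + (-1) = 7. lst[7] = 6.
Sum: 20 + 6 = 26.

26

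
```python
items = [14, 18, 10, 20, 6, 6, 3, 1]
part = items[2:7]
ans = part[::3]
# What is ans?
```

items has length 8. The slice items[2:7] selects indices [2, 3, 4, 5, 6] (2->10, 3->20, 4->6, 5->6, 6->3), giving [10, 20, 6, 6, 3]. So part = [10, 20, 6, 6, 3]. part has length 5. The slice part[::3] selects indices [0, 3] (0->10, 3->6), giving [10, 6].

[10, 6]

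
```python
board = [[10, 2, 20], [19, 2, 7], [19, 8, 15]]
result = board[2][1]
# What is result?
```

board[2] = [19, 8, 15]. Taking column 1 of that row yields 8.

8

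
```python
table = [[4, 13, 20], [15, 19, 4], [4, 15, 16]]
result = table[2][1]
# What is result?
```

table[2] = [4, 15, 16]. Taking column 1 of that row yields 15.

15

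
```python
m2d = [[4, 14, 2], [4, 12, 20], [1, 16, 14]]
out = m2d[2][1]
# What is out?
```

m2d[2] = [1, 16, 14]. Taking column 1 of that row yields 16.

16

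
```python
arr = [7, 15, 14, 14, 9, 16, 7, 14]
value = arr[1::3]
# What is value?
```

arr has length 8. The slice arr[1::3] selects indices [1, 4, 7] (1->15, 4->9, 7->14), giving [15, 9, 14].

[15, 9, 14]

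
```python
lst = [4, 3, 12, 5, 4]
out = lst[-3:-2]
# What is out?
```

lst has length 5. The slice lst[-3:-2] selects indices [2] (2->12), giving [12].

[12]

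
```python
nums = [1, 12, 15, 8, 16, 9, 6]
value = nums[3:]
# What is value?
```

nums has length 7. The slice nums[3:] selects indices [3, 4, 5, 6] (3->8, 4->16, 5->9, 6->6), giving [8, 16, 9, 6].

[8, 16, 9, 6]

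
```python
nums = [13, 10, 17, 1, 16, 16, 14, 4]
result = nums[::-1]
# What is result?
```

nums has length 8. The slice nums[::-1] selects indices [7, 6, 5, 4, 3, 2, 1, 0] (7->4, 6->14, 5->16, 4->16, 3->1, 2->17, 1->10, 0->13), giving [4, 14, 16, 16, 1, 17, 10, 13].

[4, 14, 16, 16, 1, 17, 10, 13]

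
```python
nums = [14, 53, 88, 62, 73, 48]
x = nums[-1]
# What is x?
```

nums has length 6. Negative index -1 maps to positive index 6 + (-1) = 5. nums[5] = 48.

48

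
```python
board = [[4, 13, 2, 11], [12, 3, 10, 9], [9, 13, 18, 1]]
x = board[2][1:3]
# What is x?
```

board[2] = [9, 13, 18, 1]. board[2] has length 4. The slice board[2][1:3] selects indices [1, 2] (1->13, 2->18), giving [13, 18].

[13, 18]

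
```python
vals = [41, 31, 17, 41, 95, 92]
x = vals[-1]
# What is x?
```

vals has length 6. Negative index -1 maps to positive index 6 + (-1) = 5. vals[5] = 92.

92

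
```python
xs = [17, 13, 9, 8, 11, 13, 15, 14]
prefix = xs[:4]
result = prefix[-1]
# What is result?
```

xs has length 8. The slice xs[:4] selects indices [0, 1, 2, 3] (0->17, 1->13, 2->9, 3->8), giving [17, 13, 9, 8]. So prefix = [17, 13, 9, 8]. Then prefix[-1] = 8.

8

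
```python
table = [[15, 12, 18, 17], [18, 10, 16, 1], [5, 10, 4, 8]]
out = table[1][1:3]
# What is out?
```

table[1] = [18, 10, 16, 1]. table[1] has length 4. The slice table[1][1:3] selects indices [1, 2] (1->10, 2->16), giving [10, 16].

[10, 16]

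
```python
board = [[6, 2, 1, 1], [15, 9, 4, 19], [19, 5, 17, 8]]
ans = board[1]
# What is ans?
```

board has 3 rows. Row 1 is [15, 9, 4, 19].

[15, 9, 4, 19]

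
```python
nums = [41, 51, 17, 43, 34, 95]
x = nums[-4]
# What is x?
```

nums has length 6. Negative index -4 maps to positive index 6 + (-4) = 2. nums[2] = 17.

17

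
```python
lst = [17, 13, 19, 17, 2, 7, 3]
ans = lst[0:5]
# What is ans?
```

lst has length 7. The slice lst[0:5] selects indices [0, 1, 2, 3, 4] (0->17, 1->13, 2->19, 3->17, 4->2), giving [17, 13, 19, 17, 2].

[17, 13, 19, 17, 2]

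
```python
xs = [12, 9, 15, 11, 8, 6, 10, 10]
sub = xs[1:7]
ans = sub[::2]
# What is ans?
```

xs has length 8. The slice xs[1:7] selects indices [1, 2, 3, 4, 5, 6] (1->9, 2->15, 3->11, 4->8, 5->6, 6->10), giving [9, 15, 11, 8, 6, 10]. So sub = [9, 15, 11, 8, 6, 10]. sub has length 6. The slice sub[::2] selects indices [0, 2, 4] (0->9, 2->11, 4->6), giving [9, 11, 6].

[9, 11, 6]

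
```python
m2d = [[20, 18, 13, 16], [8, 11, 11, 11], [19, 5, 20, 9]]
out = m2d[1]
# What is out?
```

m2d has 3 rows. Row 1 is [8, 11, 11, 11].

[8, 11, 11, 11]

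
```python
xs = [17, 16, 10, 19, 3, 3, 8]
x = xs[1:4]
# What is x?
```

xs has length 7. The slice xs[1:4] selects indices [1, 2, 3] (1->16, 2->10, 3->19), giving [16, 10, 19].

[16, 10, 19]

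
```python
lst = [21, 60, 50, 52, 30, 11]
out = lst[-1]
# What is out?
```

lst has length 6. Negative index -1 maps to positive index 6 + (-1) = 5. lst[5] = 11.

11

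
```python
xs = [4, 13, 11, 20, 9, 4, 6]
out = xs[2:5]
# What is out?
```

xs has length 7. The slice xs[2:5] selects indices [2, 3, 4] (2->11, 3->20, 4->9), giving [11, 20, 9].

[11, 20, 9]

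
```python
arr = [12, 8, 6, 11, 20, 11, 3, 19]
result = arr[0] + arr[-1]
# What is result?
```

arr has length 8. arr[0] = 12.
arr has length 8. Negative index -1 maps to positive index 8 + (-1) = 7. arr[7] = 19.
Sum: 12 + 19 = 31.

31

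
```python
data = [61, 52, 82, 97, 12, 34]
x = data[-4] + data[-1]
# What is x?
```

data has length 6. Negative index -4 maps to positive index 6 + (-4) = 2. data[2] = 82.
data has length 6. Negative index -1 maps to positive index 6 + (-1) = 5. data[5] = 34.
Sum: 82 + 34 = 116.

116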